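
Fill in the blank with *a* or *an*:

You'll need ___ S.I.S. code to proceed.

an

The indefinite article is chosen by the initial *sound* of the following word, not its spelling.
The initialism *S.I.S.* is read letter by letter; the first letter, S, is pronounced /ɛs/, which begins with a vowel sound.
So the article is *an*: You'll need an S.I.S. code to proceed.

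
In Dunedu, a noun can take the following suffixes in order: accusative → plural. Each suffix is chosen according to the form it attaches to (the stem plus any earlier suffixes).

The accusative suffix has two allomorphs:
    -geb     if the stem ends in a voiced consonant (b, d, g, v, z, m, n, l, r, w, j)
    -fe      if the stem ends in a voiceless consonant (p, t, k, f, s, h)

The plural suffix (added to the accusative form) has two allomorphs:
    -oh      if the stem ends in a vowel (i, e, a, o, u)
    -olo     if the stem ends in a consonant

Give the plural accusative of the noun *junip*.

*junip*: final consonant = /p/, voiceless → -fe → *junipfe*.
The accusative form *junipfe*: final sound = /e/, a vowel → -oh → *junipfeoh*.

junipfeoh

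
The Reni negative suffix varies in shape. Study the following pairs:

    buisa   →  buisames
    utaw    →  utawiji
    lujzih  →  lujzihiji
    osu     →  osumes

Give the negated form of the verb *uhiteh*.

The alternation tracks the final sound of the stem — -iji when the stem ends in a consonant (*utaw*, *lujzih*); -mes when the stem ends in a vowel (*buisa*, *osu*).
The final sound of *uhiteh* is /h/, which is a consonant, so the suffix is -iji, giving *uhitehiji*.

uhitehiji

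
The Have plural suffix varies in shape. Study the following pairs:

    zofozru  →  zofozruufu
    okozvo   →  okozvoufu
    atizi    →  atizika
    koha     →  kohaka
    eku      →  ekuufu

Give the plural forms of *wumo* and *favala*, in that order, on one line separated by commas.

The alternation tracks the last vowel of the stem — -ufu when the last vowel of the stem is a rounded vowel (*zofozru*, *okozvo*, *eku*); -ka when the last vowel of the stem is an unrounded vowel (*atizi*, *koha*).
The last vowel of *wumo* is /o/, which is a rounded vowel, so the suffix is -ufu, giving *wumoufu*.
The last vowel of *favala* is /a/, which is an unrounded vowel, so the suffix is -ka, giving *favalaka*.

wumoufu, favalaka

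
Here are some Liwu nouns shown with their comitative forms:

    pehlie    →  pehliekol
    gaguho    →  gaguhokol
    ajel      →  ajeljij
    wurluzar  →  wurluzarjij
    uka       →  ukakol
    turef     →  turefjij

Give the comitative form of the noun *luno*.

The alternation tracks the final sound of the stem — -jij when the stem ends in a consonant (*ajel*, *wurluzar*, *turef*); -kol when the stem ends in a vowel (*pehlie*, *gaguho*, *uka*).
Since the final sound of *luno* is /o/ (a vowel), it takes -kol, giving *lunokol*.

lunokol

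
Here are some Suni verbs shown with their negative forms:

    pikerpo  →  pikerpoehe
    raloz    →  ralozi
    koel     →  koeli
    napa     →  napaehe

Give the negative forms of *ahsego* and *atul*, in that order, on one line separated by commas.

The alternation tracks the final sound of the stem — -i when the stem ends in a consonant (*raloz*, *koel*); -ehe when the stem ends in a vowel (*pikerpo*, *napa*).
*ahsego*: final sound = /o/, a vowel → -ehe → *ahsegoehe*.
The final sound of *atul* is /l/, which is a consonant, so the suffix is -i, giving *atuli*.

ahsegoehe, atuli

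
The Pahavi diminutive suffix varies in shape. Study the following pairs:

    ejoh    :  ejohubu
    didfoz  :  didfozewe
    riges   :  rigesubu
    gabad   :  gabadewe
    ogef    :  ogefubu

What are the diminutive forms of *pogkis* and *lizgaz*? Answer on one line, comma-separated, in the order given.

pogkisubu, lizgazewe

Looking at the final consonant of each stem: -ubu when the stem ends in a voiceless consonant (*ejoh*, *riges*, *ogef*); -ewe when the stem ends in a voiced consonant (*didfoz*, *gabad*).
*pogkis*: final consonant = /s/, voiceless → -ubu → *pogkisubu*.
*lizgaz* — final consonant /z/ (voiced) → -ewe → *lizgazewe*.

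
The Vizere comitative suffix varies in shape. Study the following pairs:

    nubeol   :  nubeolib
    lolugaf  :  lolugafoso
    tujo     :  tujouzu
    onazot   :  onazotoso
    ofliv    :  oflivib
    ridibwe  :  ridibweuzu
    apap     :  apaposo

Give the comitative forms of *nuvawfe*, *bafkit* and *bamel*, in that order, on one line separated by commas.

nuvawfeuzu, bafkitoso, bamelib

The alternation tracks the final sound of the stem — -oso when the stem ends in a voiceless consonant (*lolugaf*, *onazot*, *apap*); -ib when the stem ends in a voiced consonant (*nubeol*, *ofliv*); -uzu when the stem ends in a vowel (*tujo*, *ridibwe*).
*nuvawfe*: final sound = /e/, a vowel → -uzu → *nuvawfeuzu*.
Since the final sound of *bafkit* is /t/ (a voiceless consonant), it takes -oso, giving *bafkitoso*.
*bamel* — final sound /l/ (a voiced consonant) → -ib → *bamelib*.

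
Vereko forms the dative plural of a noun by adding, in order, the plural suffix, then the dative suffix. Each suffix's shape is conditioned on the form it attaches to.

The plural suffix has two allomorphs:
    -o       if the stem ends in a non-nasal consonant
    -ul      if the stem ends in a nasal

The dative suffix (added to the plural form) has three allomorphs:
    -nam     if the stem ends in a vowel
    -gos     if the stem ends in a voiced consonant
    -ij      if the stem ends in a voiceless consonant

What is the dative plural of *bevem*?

bevemulgos

*bevem*: final consonant = /m/, a nasal → -ul → *bevemul*.
The final sound of the plural form *bevemul* is /l/, which is a voiced consonant, so the dative suffix is -gos, giving *bevemulgos*.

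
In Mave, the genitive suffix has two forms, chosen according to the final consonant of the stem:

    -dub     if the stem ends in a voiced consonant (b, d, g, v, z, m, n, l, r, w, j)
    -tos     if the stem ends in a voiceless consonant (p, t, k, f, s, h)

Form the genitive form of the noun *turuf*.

*turuf* — final consonant /f/ (voiceless) → -tos → *turuftos*.

turuftos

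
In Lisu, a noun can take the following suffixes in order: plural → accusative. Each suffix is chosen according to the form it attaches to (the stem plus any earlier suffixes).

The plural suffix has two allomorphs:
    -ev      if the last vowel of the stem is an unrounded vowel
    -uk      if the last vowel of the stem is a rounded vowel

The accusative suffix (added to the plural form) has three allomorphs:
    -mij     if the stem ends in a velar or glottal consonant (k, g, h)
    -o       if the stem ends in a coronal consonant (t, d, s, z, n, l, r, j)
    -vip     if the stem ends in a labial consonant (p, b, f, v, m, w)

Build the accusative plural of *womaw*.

womawevvip

Since the last vowel of *womaw* is /a/ (an unrounded vowel), it takes -ev, giving *womawev*.
Since the final consonant of the plural form *womawev* is /v/ (labial), it takes -vip, giving *womawevvip*.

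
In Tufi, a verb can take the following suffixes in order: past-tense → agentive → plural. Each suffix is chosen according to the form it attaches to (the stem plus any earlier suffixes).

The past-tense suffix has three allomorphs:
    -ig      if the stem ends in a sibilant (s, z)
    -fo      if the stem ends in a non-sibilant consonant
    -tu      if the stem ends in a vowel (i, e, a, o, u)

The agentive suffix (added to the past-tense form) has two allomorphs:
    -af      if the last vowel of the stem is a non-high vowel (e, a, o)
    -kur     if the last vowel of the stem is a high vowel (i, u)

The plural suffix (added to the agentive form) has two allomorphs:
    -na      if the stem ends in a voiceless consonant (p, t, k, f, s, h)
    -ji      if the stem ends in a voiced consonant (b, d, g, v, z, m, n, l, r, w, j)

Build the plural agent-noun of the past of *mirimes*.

mirimesigkurji

*mirimes*: final sound = /s/, a sibilant → -ig → *mirimesig*.
The past-tense form *mirimesig*: last vowel = /i/, a high vowel → -kur → *mirimesigkur*.
Since the final consonant of the agentive form *mirimesigkur* is /r/ (voiced), it takes -ji, giving *mirimesigkurji*.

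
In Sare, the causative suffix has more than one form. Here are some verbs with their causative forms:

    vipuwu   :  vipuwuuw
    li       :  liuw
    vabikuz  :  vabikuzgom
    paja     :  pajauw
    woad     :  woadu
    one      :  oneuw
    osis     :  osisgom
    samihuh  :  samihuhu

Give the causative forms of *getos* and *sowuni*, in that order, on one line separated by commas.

Looking at the final sound of each stem: -gom when the stem ends in a sibilant (*vabikuz*, *osis*); -u when the stem ends in a non-sibilant consonant (*woad*, *samihuh*); -uw when the stem ends in a vowel (*vipuwu*, *li*, *paja*, *one*).
*getos*: final sound = /s/, a sibilant → -gom → *getosgom*.
Since the final sound of *sowuni* is /i/ (a vowel), it takes -uw, giving *sowuniuw*.

getosgom, sowuniuw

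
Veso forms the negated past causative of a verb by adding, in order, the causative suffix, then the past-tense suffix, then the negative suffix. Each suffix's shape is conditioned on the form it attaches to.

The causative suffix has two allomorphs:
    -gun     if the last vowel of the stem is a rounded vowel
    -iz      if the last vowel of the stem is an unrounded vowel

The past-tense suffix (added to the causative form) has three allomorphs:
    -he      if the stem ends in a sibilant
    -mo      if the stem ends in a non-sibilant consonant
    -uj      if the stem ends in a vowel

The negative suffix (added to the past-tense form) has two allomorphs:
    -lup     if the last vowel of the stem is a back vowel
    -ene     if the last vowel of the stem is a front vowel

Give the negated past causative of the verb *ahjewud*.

*ahjewud* — last vowel /u/ (a rounded vowel) → -gun → *ahjewudgun*.
The final sound of the causative form *ahjewudgun* is /n/, which is a non-sibilant consonant, so the past-tense suffix is -mo, giving *ahjewudgunmo*.
The past-tense form *ahjewudgunmo* — last vowel /o/ (a back vowel) → -lup → *ahjewudgunmolup*.

ahjewudgunmolup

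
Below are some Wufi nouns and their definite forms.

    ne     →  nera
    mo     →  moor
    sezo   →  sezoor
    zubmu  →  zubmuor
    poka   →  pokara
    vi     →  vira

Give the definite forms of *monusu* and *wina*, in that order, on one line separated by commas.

monusuor, winara

Looking at the last vowel of each stem: -or when the last vowel of the stem is a rounded vowel (*mo*, *sezo*, *zubmu*); -ra when the last vowel of the stem is an unrounded vowel (*ne*, *poka*, *vi*).
*monusu*: last vowel = /u/, a rounded vowel → -or → *monusuor*.
Since the last vowel of *wina* is /a/ (an unrounded vowel), it takes -ra, giving *winara*.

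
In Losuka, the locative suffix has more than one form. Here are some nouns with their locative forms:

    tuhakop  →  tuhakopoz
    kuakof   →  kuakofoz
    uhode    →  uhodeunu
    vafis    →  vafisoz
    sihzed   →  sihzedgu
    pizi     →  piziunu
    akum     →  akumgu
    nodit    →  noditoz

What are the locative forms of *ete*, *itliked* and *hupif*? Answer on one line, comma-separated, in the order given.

Looking at the final sound of each stem: -oz when the stem ends in a voiceless consonant (*tuhakop*, *kuakof*, *vafis*, *nodit*); -gu when the stem ends in a voiced consonant (*sihzed*, *akum*); -unu when the stem ends in a vowel (*uhode*, *pizi*).
*ete*: final sound = /e/, a vowel → -unu → *eteunu*.
Since the final sound of *itliked* is /d/ (a voiced consonant), it takes -gu, giving *itlikedgu*.
Since the final sound of *hupif* is /f/ (a voiceless consonant), it takes -oz, giving *hupifoz*.

eteunu, itlikedgu, hupifoz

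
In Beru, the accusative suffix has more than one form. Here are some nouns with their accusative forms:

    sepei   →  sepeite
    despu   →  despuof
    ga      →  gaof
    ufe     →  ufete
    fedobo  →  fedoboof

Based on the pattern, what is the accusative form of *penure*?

Looking at the last vowel of each stem: -te when the last vowel of the stem is a front vowel (*sepei*, *ufe*); -of when the last vowel of the stem is a back vowel (*despu*, *ga*, *fedobo*).
The last vowel of *penure* is /e/, which is a front vowel, so the suffix is -te, giving *penurete*.

penurete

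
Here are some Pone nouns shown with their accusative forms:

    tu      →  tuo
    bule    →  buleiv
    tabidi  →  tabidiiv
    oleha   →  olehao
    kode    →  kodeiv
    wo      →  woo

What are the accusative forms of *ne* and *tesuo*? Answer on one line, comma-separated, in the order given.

Looking at the last vowel of each stem: -iv when the last vowel of the stem is a front vowel (*bule*, *tabidi*, *kode*); -o when the last vowel of the stem is a back vowel (*tu*, *oleha*, *wo*).
*ne* — last vowel /e/ (a front vowel) → -iv → *neiv*.
Since the last vowel of *tesuo* is /o/ (a back vowel), it takes -o, giving *tesuoo*.

neiv, tesuoo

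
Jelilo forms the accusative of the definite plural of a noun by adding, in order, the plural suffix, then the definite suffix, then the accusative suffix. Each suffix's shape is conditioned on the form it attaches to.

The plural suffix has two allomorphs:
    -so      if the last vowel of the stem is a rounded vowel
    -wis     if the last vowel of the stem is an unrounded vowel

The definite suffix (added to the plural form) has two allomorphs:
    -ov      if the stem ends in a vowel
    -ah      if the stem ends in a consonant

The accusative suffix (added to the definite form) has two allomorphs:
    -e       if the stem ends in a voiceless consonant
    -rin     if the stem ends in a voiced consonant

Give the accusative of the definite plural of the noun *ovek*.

ovekwisahe

The last vowel of *ovek* is /e/, which is an unrounded vowel, so the plural suffix is -wis, giving *ovekwis*.
Since the final sound of the plural form *ovekwis* is /s/ (a consonant), it takes -ah, giving *ovekwisah*.
Since the final consonant of the definite form *ovekwisah* is /h/ (voiceless), it takes -e, giving *ovekwisahe*.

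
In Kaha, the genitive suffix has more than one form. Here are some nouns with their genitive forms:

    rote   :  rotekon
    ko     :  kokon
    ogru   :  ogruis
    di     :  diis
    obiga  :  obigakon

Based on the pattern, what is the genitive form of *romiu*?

The suffix is conditioned by the last vowel: -is when the last vowel of the stem is a high vowel (*ogru*, *di*); -kon when the last vowel of the stem is a non-high vowel (*rote*, *ko*, *obiga*).
*romiu*: last vowel = /u/, a high vowel → -is → *romiuis*.

romiuis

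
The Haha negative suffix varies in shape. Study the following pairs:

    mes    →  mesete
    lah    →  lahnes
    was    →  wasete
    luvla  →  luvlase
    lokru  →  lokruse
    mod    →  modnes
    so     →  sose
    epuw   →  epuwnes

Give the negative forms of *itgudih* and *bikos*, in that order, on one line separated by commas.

Looking at the final sound of each stem: -ete when the stem ends in a sibilant (*mes*, *was*); -nes when the stem ends in a non-sibilant consonant (*lah*, *mod*, *epuw*); -se when the stem ends in a vowel (*luvla*, *lokru*, *so*).
The final sound of *itgudih* is /h/, which is a non-sibilant consonant, so the suffix is -nes, giving *itgudihnes*.
The final sound of *bikos* is /s/, which is a sibilant, so the suffix is -ete, giving *bikosete*.

itgudihnes, bikosete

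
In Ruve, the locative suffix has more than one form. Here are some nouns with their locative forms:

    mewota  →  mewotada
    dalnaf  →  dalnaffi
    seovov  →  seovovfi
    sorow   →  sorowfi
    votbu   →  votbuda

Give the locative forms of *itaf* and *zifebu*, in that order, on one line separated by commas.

The alternation tracks the final sound of the stem — -fi when the stem ends in a consonant (*dalnaf*, *seovov*, *sorow*); -da when the stem ends in a vowel (*mewota*, *votbu*).
*itaf* — final sound /f/ (a consonant) → -fi → *itaffi*.
*zifebu* — final sound /u/ (a vowel) → -da → *zifebuda*.

itaffi, zifebuda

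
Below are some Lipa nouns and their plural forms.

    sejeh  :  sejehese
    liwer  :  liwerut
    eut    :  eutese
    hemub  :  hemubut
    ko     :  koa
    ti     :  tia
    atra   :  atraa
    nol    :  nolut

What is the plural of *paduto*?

padutoa

The suffix is conditioned by the final sound: -ese when the stem ends in a voiceless consonant (*sejeh*, *eut*); -ut when the stem ends in a voiced consonant (*liwer*, *hemub*, *nol*); -a when the stem ends in a vowel (*ko*, *ti*, *atra*).
*paduto*: final sound = /o/, a vowel → -a → *padutoa*.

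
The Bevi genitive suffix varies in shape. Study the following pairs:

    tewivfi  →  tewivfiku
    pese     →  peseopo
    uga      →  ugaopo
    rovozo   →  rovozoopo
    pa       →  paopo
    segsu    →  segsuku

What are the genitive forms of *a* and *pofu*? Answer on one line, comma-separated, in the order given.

aopo, pofuku

Looking at the last vowel of each stem: -ku when the last vowel of the stem is a high vowel (*tewivfi*, *segsu*); -opo when the last vowel of the stem is a non-high vowel (*pese*, *uga*, *rovozo*, *pa*).
*a*: last vowel = /a/, a non-high vowel → -opo → *aopo*.
*pofu* — last vowel /u/ (a high vowel) → -ku → *pofuku*.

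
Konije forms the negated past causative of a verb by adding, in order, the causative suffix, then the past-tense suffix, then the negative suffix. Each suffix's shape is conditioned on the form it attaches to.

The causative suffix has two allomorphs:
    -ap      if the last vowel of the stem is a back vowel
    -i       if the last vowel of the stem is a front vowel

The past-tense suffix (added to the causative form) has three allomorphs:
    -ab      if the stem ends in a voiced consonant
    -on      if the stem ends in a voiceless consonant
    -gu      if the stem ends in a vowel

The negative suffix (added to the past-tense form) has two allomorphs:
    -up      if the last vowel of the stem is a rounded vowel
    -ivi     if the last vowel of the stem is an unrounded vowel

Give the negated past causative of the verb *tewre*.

*tewre*: last vowel = /e/, a front vowel → -i → *tewrei*.
The causative form *tewrei*: final sound = /i/, a vowel → -gu → *tewreigu*.
Since the last vowel of the past-tense form *tewreigu* is /u/ (a rounded vowel), it takes -up, giving *tewreiguup*.

tewreiguup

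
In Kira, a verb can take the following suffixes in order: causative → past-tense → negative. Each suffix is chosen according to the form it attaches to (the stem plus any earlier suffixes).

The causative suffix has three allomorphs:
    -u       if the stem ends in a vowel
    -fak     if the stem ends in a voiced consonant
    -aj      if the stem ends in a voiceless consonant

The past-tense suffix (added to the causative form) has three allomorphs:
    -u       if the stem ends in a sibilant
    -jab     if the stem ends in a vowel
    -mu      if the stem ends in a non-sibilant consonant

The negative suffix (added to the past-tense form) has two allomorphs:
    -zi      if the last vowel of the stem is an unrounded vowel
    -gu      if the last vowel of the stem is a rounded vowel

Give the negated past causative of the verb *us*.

usajmugu

*us* — final sound /s/ (a voiceless consonant) → -aj → *usaj*.
The causative form *usaj* — final sound /j/ (a non-sibilant consonant) → -mu → *usajmu*.
The last vowel of the past-tense form *usajmu* is /u/, which is a rounded vowel, so the negative suffix is -gu, giving *usajmugu*.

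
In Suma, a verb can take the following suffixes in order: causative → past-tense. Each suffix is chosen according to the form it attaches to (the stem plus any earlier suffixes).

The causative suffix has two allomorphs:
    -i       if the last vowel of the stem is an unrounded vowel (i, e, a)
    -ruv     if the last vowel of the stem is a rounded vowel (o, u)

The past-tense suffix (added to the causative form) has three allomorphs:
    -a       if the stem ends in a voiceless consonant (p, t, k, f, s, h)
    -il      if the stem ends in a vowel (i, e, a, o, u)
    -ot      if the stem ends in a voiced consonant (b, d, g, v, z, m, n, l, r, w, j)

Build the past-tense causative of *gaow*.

gaowruvot

*gaow*: last vowel = /o/, a rounded vowel → -ruv → *gaowruv*.
The causative form *gaowruv* — final sound /v/ (a voiced consonant) → -ot → *gaowruvot*.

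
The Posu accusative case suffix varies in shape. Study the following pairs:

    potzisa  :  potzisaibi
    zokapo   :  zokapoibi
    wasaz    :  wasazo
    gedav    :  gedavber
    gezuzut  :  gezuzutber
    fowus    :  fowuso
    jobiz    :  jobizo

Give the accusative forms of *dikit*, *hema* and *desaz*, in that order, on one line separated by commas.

Looking at the final sound of each stem: -o when the stem ends in a sibilant (*wasaz*, *fowus*, *jobiz*); -ber when the stem ends in a non-sibilant consonant (*gedav*, *gezuzut*); -ibi when the stem ends in a vowel (*potzisa*, *zokapo*).
Since the final sound of *dikit* is /t/ (a non-sibilant consonant), it takes -ber, giving *dikitber*.
The final sound of *hema* is /a/, which is a vowel, so the suffix is -ibi, giving *hemaibi*.
The final sound of *desaz* is /z/, which is a sibilant, so the suffix is -o, giving *desazo*.

dikitber, hemaibi, desazo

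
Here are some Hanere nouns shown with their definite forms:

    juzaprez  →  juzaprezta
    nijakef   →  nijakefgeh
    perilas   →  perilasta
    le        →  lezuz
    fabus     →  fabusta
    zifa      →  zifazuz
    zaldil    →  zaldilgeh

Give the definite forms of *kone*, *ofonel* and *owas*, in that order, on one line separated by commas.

konezuz, ofonelgeh, owasta

Looking at the final sound of each stem: -ta when the stem ends in a sibilant (*juzaprez*, *perilas*, *fabus*); -geh when the stem ends in a non-sibilant consonant (*nijakef*, *zaldil*); -zuz when the stem ends in a vowel (*le*, *zifa*).
The final sound of *kone* is /e/, which is a vowel, so the suffix is -zuz, giving *konezuz*.
*ofonel* — final sound /l/ (a non-sibilant consonant) → -geh → *ofonelgeh*.
*owas*: final sound = /s/, a sibilant → -ta → *owasta*.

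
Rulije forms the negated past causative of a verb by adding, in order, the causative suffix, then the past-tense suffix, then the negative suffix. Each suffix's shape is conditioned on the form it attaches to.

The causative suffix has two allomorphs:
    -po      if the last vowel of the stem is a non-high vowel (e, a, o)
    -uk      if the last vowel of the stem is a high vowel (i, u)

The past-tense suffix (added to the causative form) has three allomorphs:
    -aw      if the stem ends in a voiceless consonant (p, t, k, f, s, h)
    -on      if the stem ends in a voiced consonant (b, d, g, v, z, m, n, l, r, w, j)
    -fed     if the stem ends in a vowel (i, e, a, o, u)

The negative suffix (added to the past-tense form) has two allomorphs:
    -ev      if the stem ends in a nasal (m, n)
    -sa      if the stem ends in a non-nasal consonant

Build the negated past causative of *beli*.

beliukawsa

*beli*: last vowel = /i/, a high vowel → -uk → *beliuk*.
The causative form *beliuk*: final sound = /k/, a voiceless consonant → -aw → *beliukaw*.
The past-tense form *beliukaw* — final consonant /w/ (non-nasal) → -sa → *beliukawsa*.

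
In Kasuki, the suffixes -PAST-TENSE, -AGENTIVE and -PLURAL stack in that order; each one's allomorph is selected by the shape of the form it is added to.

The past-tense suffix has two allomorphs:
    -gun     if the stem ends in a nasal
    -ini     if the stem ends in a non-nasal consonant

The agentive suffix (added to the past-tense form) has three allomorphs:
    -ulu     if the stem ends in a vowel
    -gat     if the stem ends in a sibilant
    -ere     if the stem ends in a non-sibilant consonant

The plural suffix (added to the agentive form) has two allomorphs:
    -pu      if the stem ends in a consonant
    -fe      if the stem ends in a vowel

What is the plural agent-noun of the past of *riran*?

Since the final consonant of *riran* is /n/ (a nasal), it takes -gun, giving *rirangun*.
The past-tense form *rirangun* — final sound /n/ (a non-sibilant consonant) → -ere → *rirangunere*.
The agentive form *rirangunere*: final sound = /e/, a vowel → -fe → *rirangunerefe*.

rirangunerefe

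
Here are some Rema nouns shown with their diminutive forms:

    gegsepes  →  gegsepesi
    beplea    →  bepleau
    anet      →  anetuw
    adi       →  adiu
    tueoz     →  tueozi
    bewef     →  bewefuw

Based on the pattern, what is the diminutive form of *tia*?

The alternation tracks the final sound of the stem — -i when the stem ends in a sibilant (*gegsepes*, *tueoz*); -uw when the stem ends in a non-sibilant consonant (*anet*, *bewef*); -u when the stem ends in a vowel (*beplea*, *adi*).
*tia* — final sound /a/ (a vowel) → -u → *tiau*.

tiau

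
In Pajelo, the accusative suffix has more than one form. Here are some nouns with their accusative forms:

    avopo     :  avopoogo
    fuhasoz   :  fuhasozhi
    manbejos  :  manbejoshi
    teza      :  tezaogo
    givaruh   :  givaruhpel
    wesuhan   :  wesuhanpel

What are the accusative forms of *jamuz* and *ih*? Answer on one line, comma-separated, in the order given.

Looking at the final sound of each stem: -hi when the stem ends in a sibilant (*fuhasoz*, *manbejos*); -pel when the stem ends in a non-sibilant consonant (*givaruh*, *wesuhan*); -ogo when the stem ends in a vowel (*avopo*, *teza*).
The final sound of *jamuz* is /z/, which is a sibilant, so the suffix is -hi, giving *jamuzhi*.
*ih* — final sound /h/ (a non-sibilant consonant) → -pel → *ihpel*.

jamuzhi, ihpel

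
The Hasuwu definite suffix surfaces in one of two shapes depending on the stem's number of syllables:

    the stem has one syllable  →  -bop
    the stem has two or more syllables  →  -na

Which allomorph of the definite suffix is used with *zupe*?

-na

*zupe* has 2 syllables, so the suffix is -na.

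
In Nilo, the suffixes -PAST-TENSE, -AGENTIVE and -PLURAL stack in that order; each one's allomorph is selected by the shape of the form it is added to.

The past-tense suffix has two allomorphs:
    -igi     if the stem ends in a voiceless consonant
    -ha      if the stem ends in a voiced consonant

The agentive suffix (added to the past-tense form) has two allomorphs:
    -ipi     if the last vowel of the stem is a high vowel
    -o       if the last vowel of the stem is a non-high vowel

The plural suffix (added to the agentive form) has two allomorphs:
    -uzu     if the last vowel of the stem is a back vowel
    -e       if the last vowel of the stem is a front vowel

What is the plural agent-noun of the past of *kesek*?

kesekigiipie

*kesek*: final consonant = /k/, voiceless → -igi → *kesekigi*.
The last vowel of the past-tense form *kesekigi* is /i/, which is a high vowel, so the agentive suffix is -ipi, giving *kesekigiipi*.
The agentive form *kesekigiipi*: last vowel = /i/, a front vowel → -e → *kesekigiipie*.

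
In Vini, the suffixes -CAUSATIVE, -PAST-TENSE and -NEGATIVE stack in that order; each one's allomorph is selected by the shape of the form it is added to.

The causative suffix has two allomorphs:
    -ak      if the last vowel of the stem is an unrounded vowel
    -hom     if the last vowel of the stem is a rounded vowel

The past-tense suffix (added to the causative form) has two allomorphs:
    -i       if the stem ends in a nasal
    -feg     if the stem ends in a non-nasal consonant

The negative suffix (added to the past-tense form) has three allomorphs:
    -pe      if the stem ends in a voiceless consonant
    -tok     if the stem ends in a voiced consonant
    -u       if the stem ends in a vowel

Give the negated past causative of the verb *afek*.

afekakfegtok

Since the last vowel of *afek* is /e/ (an unrounded vowel), it takes -ak, giving *afekak*.
The final consonant of the causative form *afekak* is /k/, which is non-nasal, so the past-tense suffix is -feg, giving *afekakfeg*.
The past-tense form *afekakfeg* — final sound /g/ (a voiced consonant) → -tok → *afekakfegtok*.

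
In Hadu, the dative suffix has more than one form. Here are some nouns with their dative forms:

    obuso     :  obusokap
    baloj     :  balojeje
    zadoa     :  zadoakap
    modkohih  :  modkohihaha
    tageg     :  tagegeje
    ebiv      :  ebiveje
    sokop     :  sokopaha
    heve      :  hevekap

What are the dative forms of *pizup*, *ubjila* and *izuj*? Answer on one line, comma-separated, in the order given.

The alternation tracks the final sound of the stem — -aha when the stem ends in a voiceless consonant (*modkohih*, *sokop*); -eje when the stem ends in a voiced consonant (*baloj*, *tageg*, *ebiv*); -kap when the stem ends in a vowel (*obuso*, *zadoa*, *heve*).
The final sound of *pizup* is /p/, which is a voiceless consonant, so the suffix is -aha, giving *pizupaha*.
*ubjila* — final sound /a/ (a vowel) → -kap → *ubjilakap*.
Since the final sound of *izuj* is /j/ (a voiced consonant), it takes -eje, giving *izujeje*.

pizupaha, ubjilakap, izujeje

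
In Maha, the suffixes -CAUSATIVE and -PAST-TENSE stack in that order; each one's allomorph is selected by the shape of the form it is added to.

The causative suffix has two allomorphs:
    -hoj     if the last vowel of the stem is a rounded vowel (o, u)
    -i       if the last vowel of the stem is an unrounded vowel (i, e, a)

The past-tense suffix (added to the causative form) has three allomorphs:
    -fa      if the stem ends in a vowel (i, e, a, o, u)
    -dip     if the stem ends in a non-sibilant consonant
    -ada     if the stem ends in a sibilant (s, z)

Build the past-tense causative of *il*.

ilifa

*il* — last vowel /i/ (an unrounded vowel) → -i → *ili*.
Since the final sound of the causative form *ili* is /i/ (a vowel), it takes -fa, giving *ilifa*.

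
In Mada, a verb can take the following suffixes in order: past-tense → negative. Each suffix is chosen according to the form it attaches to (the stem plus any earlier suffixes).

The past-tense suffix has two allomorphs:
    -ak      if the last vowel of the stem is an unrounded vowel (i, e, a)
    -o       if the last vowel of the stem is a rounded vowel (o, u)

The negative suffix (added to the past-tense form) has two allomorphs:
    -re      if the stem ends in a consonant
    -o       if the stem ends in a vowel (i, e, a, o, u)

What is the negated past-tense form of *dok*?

dokoo

Since the last vowel of *dok* is /o/ (a rounded vowel), it takes -o, giving *doko*.
The past-tense form *doko*: final sound = /o/, a vowel → -o → *dokoo*.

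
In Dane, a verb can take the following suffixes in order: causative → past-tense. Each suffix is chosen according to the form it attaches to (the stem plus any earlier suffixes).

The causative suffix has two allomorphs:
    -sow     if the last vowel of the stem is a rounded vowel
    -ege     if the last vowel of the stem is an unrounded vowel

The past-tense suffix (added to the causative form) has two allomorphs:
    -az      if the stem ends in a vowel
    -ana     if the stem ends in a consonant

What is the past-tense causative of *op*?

opsowana

Since the last vowel of *op* is /o/ (a rounded vowel), it takes -sow, giving *opsow*.
The causative form *opsow*: final sound = /w/, a consonant → -ana → *opsowana*.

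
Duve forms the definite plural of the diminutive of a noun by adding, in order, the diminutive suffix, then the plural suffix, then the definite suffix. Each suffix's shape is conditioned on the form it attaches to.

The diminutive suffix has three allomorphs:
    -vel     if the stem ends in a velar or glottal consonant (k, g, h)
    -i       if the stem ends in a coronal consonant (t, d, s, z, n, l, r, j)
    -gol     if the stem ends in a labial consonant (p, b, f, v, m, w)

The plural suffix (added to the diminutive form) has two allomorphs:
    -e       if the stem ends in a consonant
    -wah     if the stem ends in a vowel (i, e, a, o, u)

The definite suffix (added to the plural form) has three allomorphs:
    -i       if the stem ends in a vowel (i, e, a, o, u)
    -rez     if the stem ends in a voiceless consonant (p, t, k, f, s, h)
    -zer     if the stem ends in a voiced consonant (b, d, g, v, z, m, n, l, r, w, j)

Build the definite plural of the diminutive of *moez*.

moeziwahrez

*moez*: final consonant = /z/, coronal → -i → *moezi*.
Since the final sound of the diminutive form *moezi* is /i/ (a vowel), it takes -wah, giving *moeziwah*.
The plural form *moeziwah*: final sound = /h/, a voiceless consonant → -rez → *moeziwahrez*.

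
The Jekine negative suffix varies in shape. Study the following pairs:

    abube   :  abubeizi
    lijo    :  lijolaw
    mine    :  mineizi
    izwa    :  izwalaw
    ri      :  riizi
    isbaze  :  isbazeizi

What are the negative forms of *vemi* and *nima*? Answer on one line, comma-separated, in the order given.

vemiizi, nimalaw

The suffix is conditioned by the last vowel: -izi when the last vowel of the stem is a front vowel (*abube*, *mine*, *ri*, *isbaze*); -law when the last vowel of the stem is a back vowel (*lijo*, *izwa*).
Since the last vowel of *vemi* is /i/ (a front vowel), it takes -izi, giving *vemiizi*.
The last vowel of *nima* is /a/, which is a back vowel, so the suffix is -law, giving *nimalaw*.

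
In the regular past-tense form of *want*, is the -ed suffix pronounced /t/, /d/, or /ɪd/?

/ɪd/

The stem *want* ends in /t/ or /d/.
The -ed suffix is realized as /ɪd/ after /t, d/; as /t/ after other voiceless consonants; and as /d/ after other voiced sounds.
So -ed on *want* is pronounced /ɪd/.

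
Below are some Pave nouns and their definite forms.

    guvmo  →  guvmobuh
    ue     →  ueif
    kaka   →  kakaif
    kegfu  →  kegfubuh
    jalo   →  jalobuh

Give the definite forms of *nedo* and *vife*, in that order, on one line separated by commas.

The pattern is rounding harmony: -buh when the last vowel of the stem is a rounded vowel (*guvmo*, *kegfu*, *jalo*); -if when the last vowel of the stem is an unrounded vowel (*ue*, *kaka*).
Since the last vowel of *nedo* is /o/ (a rounded vowel), it takes -buh, giving *nedobuh*.
The last vowel of *vife* is /e/, which is an unrounded vowel, so the suffix is -if, giving *vifeif*.

nedobuh, vifeif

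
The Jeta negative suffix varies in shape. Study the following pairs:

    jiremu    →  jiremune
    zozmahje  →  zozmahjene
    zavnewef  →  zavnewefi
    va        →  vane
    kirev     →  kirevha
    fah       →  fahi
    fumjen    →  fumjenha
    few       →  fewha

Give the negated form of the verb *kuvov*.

The pattern is voicing of the final sound: -i when the stem ends in a voiceless consonant (*zavnewef*, *fah*); -ha when the stem ends in a voiced consonant (*kirev*, *fumjen*, *few*); -ne when the stem ends in a vowel (*jiremu*, *zozmahje*, *va*).
The final sound of *kuvov* is /v/, which is a voiced consonant, so the suffix is -ha, giving *kuvovha*.

kuvovha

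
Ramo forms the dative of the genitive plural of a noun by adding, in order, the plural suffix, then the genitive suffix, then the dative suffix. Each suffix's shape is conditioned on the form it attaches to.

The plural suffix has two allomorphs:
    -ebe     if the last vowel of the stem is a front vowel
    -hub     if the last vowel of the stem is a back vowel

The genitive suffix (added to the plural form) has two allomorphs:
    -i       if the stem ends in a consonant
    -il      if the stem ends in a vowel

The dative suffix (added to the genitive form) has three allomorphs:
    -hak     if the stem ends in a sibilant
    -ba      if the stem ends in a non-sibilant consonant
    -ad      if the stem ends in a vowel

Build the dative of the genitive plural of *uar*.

uarhubiad

*uar* — last vowel /a/ (a back vowel) → -hub → *uarhub*.
The plural form *uarhub* — final sound /b/ (a consonant) → -i → *uarhubi*.
The genitive form *uarhubi*: final sound = /i/, a vowel → -ad → *uarhubiad*.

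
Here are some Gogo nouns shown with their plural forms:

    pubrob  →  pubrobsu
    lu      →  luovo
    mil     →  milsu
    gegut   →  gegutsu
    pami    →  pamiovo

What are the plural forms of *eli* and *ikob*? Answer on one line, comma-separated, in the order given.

eliovo, ikobsu

The suffix is conditioned by the final sound: -su when the stem ends in a consonant (*pubrob*, *mil*, *gegut*); -ovo when the stem ends in a vowel (*lu*, *pami*).
Since the final sound of *eli* is /i/ (a vowel), it takes -ovo, giving *eliovo*.
*ikob*: final sound = /b/, a consonant → -su → *ikobsu*.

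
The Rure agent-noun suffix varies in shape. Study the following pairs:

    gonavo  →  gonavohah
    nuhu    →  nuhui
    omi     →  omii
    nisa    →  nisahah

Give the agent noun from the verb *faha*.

fahahah

Looking at the last vowel of each stem: -i when the last vowel of the stem is a high vowel (*nuhu*, *omi*); -hah when the last vowel of the stem is a non-high vowel (*gonavo*, *nisa*).
*faha*: last vowel = /a/, a non-high vowel → -hah → *fahahah*.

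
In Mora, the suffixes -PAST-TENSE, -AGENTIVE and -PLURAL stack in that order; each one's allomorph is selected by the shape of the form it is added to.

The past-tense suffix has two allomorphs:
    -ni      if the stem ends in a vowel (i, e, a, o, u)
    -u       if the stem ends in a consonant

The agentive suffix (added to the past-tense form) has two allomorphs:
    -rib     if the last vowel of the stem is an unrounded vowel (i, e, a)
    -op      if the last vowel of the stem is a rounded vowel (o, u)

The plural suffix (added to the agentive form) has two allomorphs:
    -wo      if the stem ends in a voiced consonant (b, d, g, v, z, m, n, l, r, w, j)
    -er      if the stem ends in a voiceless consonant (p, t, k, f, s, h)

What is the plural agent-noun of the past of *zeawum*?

Since the final sound of *zeawum* is /m/ (a consonant), it takes -u, giving *zeawumu*.
The past-tense form *zeawumu*: last vowel = /u/, a rounded vowel → -op → *zeawumuop*.
Since the final consonant of the agentive form *zeawumuop* is /p/ (voiceless), it takes -er, giving *zeawumuoper*.

zeawumuoper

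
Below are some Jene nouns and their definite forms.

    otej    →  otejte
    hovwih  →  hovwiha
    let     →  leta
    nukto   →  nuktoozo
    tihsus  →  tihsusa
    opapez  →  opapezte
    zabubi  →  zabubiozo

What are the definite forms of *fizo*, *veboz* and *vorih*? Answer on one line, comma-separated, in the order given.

Looking at the final sound of each stem: -a when the stem ends in a voiceless consonant (*hovwih*, *let*, *tihsus*); -te when the stem ends in a voiced consonant (*otej*, *opapez*); -ozo when the stem ends in a vowel (*nukto*, *zabubi*).
*fizo* — final sound /o/ (a vowel) → -ozo → *fizoozo*.
*veboz*: final sound = /z/, a voiced consonant → -te → *vebozte*.
The final sound of *vorih* is /h/, which is a voiceless consonant, so the suffix is -a, giving *voriha*.

fizoozo, vebozte, voriha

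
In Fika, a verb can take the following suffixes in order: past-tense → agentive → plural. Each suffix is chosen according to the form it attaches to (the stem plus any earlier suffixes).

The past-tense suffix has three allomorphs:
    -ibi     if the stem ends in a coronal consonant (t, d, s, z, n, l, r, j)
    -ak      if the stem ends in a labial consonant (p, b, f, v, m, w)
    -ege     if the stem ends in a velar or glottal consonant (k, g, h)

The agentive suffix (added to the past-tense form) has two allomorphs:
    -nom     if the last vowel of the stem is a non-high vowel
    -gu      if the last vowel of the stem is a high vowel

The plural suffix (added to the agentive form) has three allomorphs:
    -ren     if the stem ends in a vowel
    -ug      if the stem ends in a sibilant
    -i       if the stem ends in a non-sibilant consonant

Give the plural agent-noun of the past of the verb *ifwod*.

ifwodibiguren

The final consonant of *ifwod* is /d/, which is coronal, so the past-tense suffix is -ibi, giving *ifwodibi*.
Since the last vowel of the past-tense form *ifwodibi* is /i/ (a high vowel), it takes -gu, giving *ifwodibigu*.
The agentive form *ifwodibigu*: final sound = /u/, a vowel → -ren → *ifwodibiguren*.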